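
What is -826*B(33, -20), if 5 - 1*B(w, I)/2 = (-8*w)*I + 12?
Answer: 8734124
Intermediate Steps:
B(w, I) = -14 + 16*I*w (B(w, I) = 10 - 2*((-8*w)*I + 12) = 10 - 2*(-8*I*w + 12) = 10 - 2*(12 - 8*I*w) = 10 + (-24 + 16*I*w) = -14 + 16*I*w)
-826*B(33, -20) = -826*(-14 + 16*(-20)*33) = -826*(-14 - 10560) = -826*(-10574) = 8734124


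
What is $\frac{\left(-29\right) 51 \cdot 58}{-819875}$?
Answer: $\frac{85782}{819875} \approx 0.10463$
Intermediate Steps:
$\frac{\left(-29\right) 51 \cdot 58}{-819875} = \left(-1479\right) 58 \left(- \frac{1}{819875}\right) = \left(-85782\right) \left(- \frac{1}{819875}\right) = \frac{85782}{819875}$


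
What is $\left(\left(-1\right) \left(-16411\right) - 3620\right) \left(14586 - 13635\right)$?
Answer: $12164241$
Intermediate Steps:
$\left(\left(-1\right) \left(-16411\right) - 3620\right) \left(14586 - 13635\right) = \left(16411 - 3620\right) 951 = 12791 \cdot 951 = 12164241$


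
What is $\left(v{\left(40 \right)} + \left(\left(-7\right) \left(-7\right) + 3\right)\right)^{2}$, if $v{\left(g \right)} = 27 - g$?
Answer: $1521$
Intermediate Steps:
$\left(v{\left(40 \right)} + \left(\left(-7\right) \left(-7\right) + 3\right)\right)^{2} = \left(\left(27 - 40\right) + \left(\left(-7\right) \left(-7\right) + 3\right)\right)^{2} = \left(\left(27 - 40\right) + \left(49 + 3\right)\right)^{2} = \left(-13 + 52\right)^{2} = 39^{2} = 1521$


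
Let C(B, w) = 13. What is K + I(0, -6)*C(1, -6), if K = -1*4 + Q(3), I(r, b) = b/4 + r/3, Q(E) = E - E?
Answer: -47/2 ≈ -23.500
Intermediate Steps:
Q(E) = 0
I(r, b) = r/3 + b/4 (I(r, b) = b*(¼) + r*(⅓) = b/4 + r/3 = r/3 + b/4)
K = -4 (K = -1*4 + 0 = -4 + 0 = -4)
K + I(0, -6)*C(1, -6) = -4 + ((⅓)*0 + (¼)*(-6))*13 = -4 + (0 - 3/2)*13 = -4 - 3/2*13 = -4 - 39/2 = -47/2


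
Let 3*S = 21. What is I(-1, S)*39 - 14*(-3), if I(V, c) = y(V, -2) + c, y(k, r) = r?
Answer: 237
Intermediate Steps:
S = 7 (S = (1/3)*21 = 7)
I(V, c) = -2 + c
I(-1, S)*39 - 14*(-3) = (-2 + 7)*39 - 14*(-3) = 5*39 + 42 = 195 + 42 = 237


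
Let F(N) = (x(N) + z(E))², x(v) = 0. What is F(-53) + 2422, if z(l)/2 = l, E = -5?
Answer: 2522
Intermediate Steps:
z(l) = 2*l
F(N) = 100 (F(N) = (0 + 2*(-5))² = (0 - 10)² = (-10)² = 100)
F(-53) + 2422 = 100 + 2422 = 2522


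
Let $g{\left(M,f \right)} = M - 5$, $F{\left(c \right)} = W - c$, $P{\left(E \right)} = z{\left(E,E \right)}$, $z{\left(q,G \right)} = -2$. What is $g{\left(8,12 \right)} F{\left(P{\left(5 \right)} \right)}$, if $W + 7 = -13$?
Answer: $-54$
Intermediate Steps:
$W = -20$ ($W = -7 - 13 = -20$)
$P{\left(E \right)} = -2$
$F{\left(c \right)} = -20 - c$
$g{\left(M,f \right)} = -5 + M$ ($g{\left(M,f \right)} = M - 5 = -5 + M$)
$g{\left(8,12 \right)} F{\left(P{\left(5 \right)} \right)} = \left(-5 + 8\right) \left(-20 - -2\right) = 3 \left(-20 + 2\right) = 3 \left(-18\right) = -54$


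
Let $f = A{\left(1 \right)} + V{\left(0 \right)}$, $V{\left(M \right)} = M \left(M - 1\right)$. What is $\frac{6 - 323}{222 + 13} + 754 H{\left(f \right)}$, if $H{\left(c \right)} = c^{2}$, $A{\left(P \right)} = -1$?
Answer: $\frac{176873}{235} \approx 752.65$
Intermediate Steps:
$V{\left(M \right)} = M \left(-1 + M\right)$
$f = -1$ ($f = -1 + 0 \left(-1 + 0\right) = -1 + 0 \left(-1\right) = -1 + 0 = -1$)
$\frac{6 - 323}{222 + 13} + 754 H{\left(f \right)} = \frac{6 - 323}{222 + 13} + 754 \left(-1\right)^{2} = - \frac{317}{235} + 754 \cdot 1 = \left(-317\right) \frac{1}{235} + 754 = - \frac{317}{235} + 754 = \frac{176873}{235}$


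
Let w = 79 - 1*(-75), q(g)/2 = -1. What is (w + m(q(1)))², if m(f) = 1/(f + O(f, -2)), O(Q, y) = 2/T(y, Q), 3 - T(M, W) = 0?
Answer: 375769/16 ≈ 23486.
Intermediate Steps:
T(M, W) = 3 (T(M, W) = 3 - 1*0 = 3 + 0 = 3)
O(Q, y) = ⅔ (O(Q, y) = 2/3 = 2*(⅓) = ⅔)
q(g) = -2 (q(g) = 2*(-1) = -2)
w = 154 (w = 79 + 75 = 154)
m(f) = 1/(⅔ + f) (m(f) = 1/(f + ⅔) = 1/(⅔ + f))
(w + m(q(1)))² = (154 + 3/(2 + 3*(-2)))² = (154 + 3/(2 - 6))² = (154 + 3/(-4))² = (154 + 3*(-¼))² = (154 - ¾)² = (613/4)² = 375769/16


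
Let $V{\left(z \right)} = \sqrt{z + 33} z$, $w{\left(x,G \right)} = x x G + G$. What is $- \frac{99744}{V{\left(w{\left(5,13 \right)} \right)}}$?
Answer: $- \frac{49872 \sqrt{371}}{62699} \approx -15.321$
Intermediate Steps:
$w{\left(x,G \right)} = G + G x^{2}$ ($w{\left(x,G \right)} = x^{2} G + G = G x^{2} + G = G + G x^{2}$)
$V{\left(z \right)} = z \sqrt{33 + z}$ ($V{\left(z \right)} = \sqrt{33 + z} z = z \sqrt{33 + z}$)
$- \frac{99744}{V{\left(w{\left(5,13 \right)} \right)}} = - \frac{99744}{13 \left(1 + 5^{2}\right) \sqrt{33 + 13 \left(1 + 5^{2}\right)}} = - \frac{99744}{13 \left(1 + 25\right) \sqrt{33 + 13 \left(1 + 25\right)}} = - \frac{99744}{13 \cdot 26 \sqrt{33 + 13 \cdot 26}} = - \frac{99744}{338 \sqrt{33 + 338}} = - \frac{99744}{338 \sqrt{371}} = - 99744 \frac{\sqrt{371}}{125398} = - \frac{49872 \sqrt{371}}{62699}$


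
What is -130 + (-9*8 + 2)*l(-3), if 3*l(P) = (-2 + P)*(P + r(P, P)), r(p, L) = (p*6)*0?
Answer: -480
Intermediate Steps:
r(p, L) = 0 (r(p, L) = (6*p)*0 = 0)
l(P) = P*(-2 + P)/3 (l(P) = ((-2 + P)*(P + 0))/3 = ((-2 + P)*P)/3 = (P*(-2 + P))/3 = P*(-2 + P)/3)
-130 + (-9*8 + 2)*l(-3) = -130 + (-9*8 + 2)*((⅓)*(-3)*(-2 - 3)) = -130 + (-72 + 2)*((⅓)*(-3)*(-5)) = -130 - 70*5 = -130 - 350 = -480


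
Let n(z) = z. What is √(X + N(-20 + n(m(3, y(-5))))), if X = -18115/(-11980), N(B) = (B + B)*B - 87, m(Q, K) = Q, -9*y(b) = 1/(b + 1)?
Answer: 59*√203061/1198 ≈ 22.193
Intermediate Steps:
y(b) = -1/(9*(1 + b)) (y(b) = -1/(9*(b + 1)) = -1/(9*(1 + b)))
N(B) = -87 + 2*B² (N(B) = (2*B)*B - 87 = 2*B² - 87 = -87 + 2*B²)
X = 3623/2396 (X = -18115*(-1/11980) = 3623/2396 ≈ 1.5121)
√(X + N(-20 + n(m(3, y(-5))))) = √(3623/2396 + (-87 + 2*(-20 + 3)²)) = √(3623/2396 + (-87 + 2*(-17)²)) = √(3623/2396 + (-87 + 2*289)) = √(3623/2396 + (-87 + 578)) = √(3623/2396 + 491) = √(1180059/2396) = 59*√203061/1198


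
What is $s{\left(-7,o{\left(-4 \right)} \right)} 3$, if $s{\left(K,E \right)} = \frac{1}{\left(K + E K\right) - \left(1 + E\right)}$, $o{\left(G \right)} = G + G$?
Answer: $\frac{3}{56} \approx 0.053571$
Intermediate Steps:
$o{\left(G \right)} = 2 G$
$s{\left(K,E \right)} = \frac{1}{-1 + K - E + E K}$
$s{\left(-7,o{\left(-4 \right)} \right)} 3 = \frac{1}{-1 - 7 - 2 \left(-4\right) + 2 \left(-4\right) \left(-7\right)} 3 = \frac{1}{-1 - 7 - -8 - -56} \cdot 3 = \frac{1}{-1 - 7 + 8 + 56} \cdot 3 = \frac{1}{56} \cdot 3 = \frac{3}{56}$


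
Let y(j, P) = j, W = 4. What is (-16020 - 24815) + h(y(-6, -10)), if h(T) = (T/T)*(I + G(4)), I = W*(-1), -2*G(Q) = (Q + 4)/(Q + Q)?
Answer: -81679/2 ≈ -40840.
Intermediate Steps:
G(Q) = -(4 + Q)/(4*Q) (G(Q) = -(Q + 4)/(2*(Q + Q)) = -(4 + Q)/(2*(2*Q)) = -(4 + Q)*1/(2*Q)/2 = -(4 + Q)/(4*Q))
I = -4 (I = 4*(-1) = -4)
h(T) = -9/2 (h(T) = (T/T)*(-4 + (¼)*(-4 - 1*4)/4) = 1*(-4 + (¼)*(¼)*(-4 - 4)) = 1*(-4 + (¼)*(¼)*(-8)) = 1*(-4 - ½) = 1*(-9/2) = -9/2)
(-16020 - 24815) + h(y(-6, -10)) = (-16020 - 24815) - 9/2 = -40835 - 9/2 = -81679/2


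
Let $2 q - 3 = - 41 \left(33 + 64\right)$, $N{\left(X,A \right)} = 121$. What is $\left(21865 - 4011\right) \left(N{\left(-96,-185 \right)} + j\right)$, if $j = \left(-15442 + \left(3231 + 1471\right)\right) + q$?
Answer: $-225067524$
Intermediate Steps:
$q = -1987$ ($q = \frac{3}{2} + \frac{\left(-41\right) \left(33 + 64\right)}{2} = \frac{3}{2} + \frac{\left(-41\right) 97}{2} = \frac{3}{2} + \frac{1}{2} \left(-3977\right) = \frac{3}{2} - \frac{3977}{2} = -1987$)
$j = -12727$ ($j = \left(-15442 + \left(3231 + 1471\right)\right) - 1987 = \left(-15442 + 4702\right) - 1987 = -10740 - 1987 = -12727$)
$\left(21865 - 4011\right) \left(N{\left(-96,-185 \right)} + j\right) = \left(21865 - 4011\right) \left(121 - 12727\right) = 17854 \left(-12606\right) = -225067524$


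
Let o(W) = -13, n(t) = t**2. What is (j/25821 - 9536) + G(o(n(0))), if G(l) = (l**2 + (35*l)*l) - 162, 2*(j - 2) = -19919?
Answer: -186654103/51642 ≈ -3614.4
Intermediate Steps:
j = -19915/2 (j = 2 + (1/2)*(-19919) = 2 - 19919/2 = -19915/2 ≈ -9957.5)
G(l) = -162 + 36*l**2 (G(l) = (l**2 + 35*l**2) - 162 = 36*l**2 - 162 = -162 + 36*l**2)
(j/25821 - 9536) + G(o(n(0))) = (-19915/2/25821 - 9536) + (-162 + 36*(-13)**2) = (-19915/2*1/25821 - 9536) + (-162 + 36*169) = (-19915/51642 - 9536) + (-162 + 6084) = -492478027/51642 + 5922 = -186654103/51642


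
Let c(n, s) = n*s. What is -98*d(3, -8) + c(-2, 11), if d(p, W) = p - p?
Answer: -22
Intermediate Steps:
d(p, W) = 0
-98*d(3, -8) + c(-2, 11) = -98*0 - 2*11 = 0 - 22 = -22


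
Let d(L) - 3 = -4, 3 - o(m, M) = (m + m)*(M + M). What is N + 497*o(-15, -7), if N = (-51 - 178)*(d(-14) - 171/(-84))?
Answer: -5809613/28 ≈ -2.0749e+5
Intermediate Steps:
o(m, M) = 3 - 4*M*m (o(m, M) = 3 - (m + m)*(M + M) = 3 - 2*m*2*M = 3 - 4*M*m)
d(L) = -1 (d(L) = 3 - 4 = -1)
N = -6641/28 (N = (-51 - 178)*(-1 - 171/(-84)) = -229*(-1 - 171*(-1/84)) = -229*(-1 + 57/28) = -229*29/28 = -6641/28 ≈ -237.18)
N + 497*o(-15, -7) = -6641/28 + 497*(3 - 4*(-7)*(-15)) = -6641/28 + 497*(3 - 420) = -6641/28 + 497*(-417) = -6641/28 - 207249 = -5809613/28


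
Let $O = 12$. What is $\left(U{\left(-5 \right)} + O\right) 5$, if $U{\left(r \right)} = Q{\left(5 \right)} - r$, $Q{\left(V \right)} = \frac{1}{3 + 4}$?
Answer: $\frac{600}{7} \approx 85.714$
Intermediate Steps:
$Q{\left(V \right)} = \frac{1}{7}$
$U{\left(r \right)} = \frac{1}{7} - r$
$\left(U{\left(-5 \right)} + O\right) 5 = \left(\left(\frac{1}{7} - -5\right) + 12\right) 5 = \left(\left(\frac{1}{7} + 5\right) + 12\right) 5 = \left(\frac{36}{7} + 12\right) 5 = \frac{120}{7} \cdot 5 = \frac{600}{7}$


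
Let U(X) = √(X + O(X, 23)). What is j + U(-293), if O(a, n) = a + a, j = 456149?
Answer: 456149 + I*√879 ≈ 4.5615e+5 + 29.648*I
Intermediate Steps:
O(a, n) = 2*a
U(X) = √3*√X (U(X) = √(X + 2*X) = √(3*X) = √3*√X)
j + U(-293) = 456149 + √3*√(-293) = 456149 + √3*(I*√293) = 456149 + I*√879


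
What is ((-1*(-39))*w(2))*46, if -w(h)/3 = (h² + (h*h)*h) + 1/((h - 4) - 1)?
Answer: -62790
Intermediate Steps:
w(h) = -3*h² - 3*h³ - 3/(-5 + h) (w(h) = -3*((h² + (h*h)*h) + 1/((h - 4) - 1)) = -3*((h² + h²*h) + 1/((-4 + h) - 1)) = -3*((h² + h³) + 1/(-5 + h)) = -3*(h² + h³ + 1/(-5 + h)) = -3*h² - 3*h³ - 3/(-5 + h))
((-1*(-39))*w(2))*46 = ((-1*(-39))*(3*(-1 - 1*2⁴ + 4*2³ + 5*2²)/(-5 + 2)))*46 = (39*(3*(-1 - 1*16 + 4*8 + 5*4)/(-3)))*46 = (39*(3*(-⅓)*(-1 - 16 + 32 + 20)))*46 = (39*(3*(-⅓)*35))*46 = (39*(-35))*46 = -1365*46 = -62790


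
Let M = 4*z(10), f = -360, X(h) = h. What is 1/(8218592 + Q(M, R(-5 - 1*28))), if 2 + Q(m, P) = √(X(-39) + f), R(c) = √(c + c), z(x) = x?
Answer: 2739530/22515073862833 - I*√399/67545221588499 ≈ 1.2168e-7 - 2.9573e-13*I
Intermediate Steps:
R(c) = √2*√c (R(c) = √(2*c) = √2*√c)
M = 40 (M = 4*10 = 40)
Q(m, P) = -2 + I*√399 (Q(m, P) = -2 + √(-39 - 360) = -2 + √(-399) = -2 + I*√399)
1/(8218592 + Q(M, R(-5 - 1*28))) = 1/(8218592 + (-2 + I*√399)) = 1/(8218590 + I*√399)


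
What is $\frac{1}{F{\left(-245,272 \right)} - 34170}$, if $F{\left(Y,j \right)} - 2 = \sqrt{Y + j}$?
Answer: $- \frac{34168}{1167452197} - \frac{3 \sqrt{3}}{1167452197} \approx -2.9272 \cdot 10^{-5}$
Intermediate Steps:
$F{\left(Y,j \right)} = 2 + \sqrt{Y + j}$
$\frac{1}{F{\left(-245,272 \right)} - 34170} = \frac{1}{\left(2 + \sqrt{-245 + 272}\right) - 34170} = \frac{1}{\left(2 + \sqrt{27}\right) - 34170} = \frac{1}{\left(2 + 3 \sqrt{3}\right) - 34170} = \frac{1}{-34168 + 3 \sqrt{3}}$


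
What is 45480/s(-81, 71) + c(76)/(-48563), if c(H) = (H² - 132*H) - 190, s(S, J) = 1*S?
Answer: -736095038/1311201 ≈ -561.39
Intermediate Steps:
s(S, J) = S
c(H) = -190 + H² - 132*H
45480/s(-81, 71) + c(76)/(-48563) = 45480/(-81) + (-190 + 76² - 132*76)/(-48563) = 45480*(-1/81) + (-190 + 5776 - 10032)*(-1/48563) = -15160/27 - 4446*(-1/48563) = -15160/27 + 4446/48563 = -736095038/1311201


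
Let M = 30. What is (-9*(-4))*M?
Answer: 1080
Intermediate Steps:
(-9*(-4))*M = -9*(-4)*30 = 36*30 = 1080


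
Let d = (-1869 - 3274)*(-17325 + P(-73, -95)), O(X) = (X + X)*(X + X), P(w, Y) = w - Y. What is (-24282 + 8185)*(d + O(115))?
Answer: -1433312760213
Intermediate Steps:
O(X) = 4*X**2 (O(X) = (2*X)*(2*X) = 4*X**2)
d = 88989329 (d = (-1869 - 3274)*(-17325 + (-73 - 1*(-95))) = -5143*(-17325 + (-73 + 95)) = -5143*(-17325 + 22) = -5143*(-17303) = 88989329)
(-24282 + 8185)*(d + O(115)) = (-24282 + 8185)*(88989329 + 4*115**2) = -16097*(88989329 + 4*13225) = -16097*(88989329 + 52900) = -16097*89042229 = -1433312760213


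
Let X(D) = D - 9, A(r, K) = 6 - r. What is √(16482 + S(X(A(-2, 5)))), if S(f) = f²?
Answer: √16483 ≈ 128.39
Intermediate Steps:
X(D) = -9 + D
√(16482 + S(X(A(-2, 5)))) = √(16482 + (-9 + (6 - 1*(-2)))²) = √(16482 + (-9 + (6 + 2))²) = √(16482 + (-9 + 8)²) = √(16482 + (-1)²) = √(16482 + 1) = √16483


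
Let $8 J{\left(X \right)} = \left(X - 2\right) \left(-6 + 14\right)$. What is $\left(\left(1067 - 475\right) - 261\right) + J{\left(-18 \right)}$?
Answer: $311$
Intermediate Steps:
$J{\left(X \right)} = -2 + X$ ($J{\left(X \right)} = \frac{\left(X - 2\right) \left(-6 + 14\right)}{8} = \frac{\left(-2 + X\right) 8}{8} = \frac{-16 + 8 X}{8} = -2 + X$)
$\left(\left(1067 - 475\right) - 261\right) + J{\left(-18 \right)} = \left(\left(1067 - 475\right) - 261\right) - 20 = \left(592 - 261\right) - 20 = 331 - 20 = 311$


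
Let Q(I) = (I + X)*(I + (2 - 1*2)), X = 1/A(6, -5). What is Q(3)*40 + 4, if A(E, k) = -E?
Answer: 344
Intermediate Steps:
X = -1/6 (X = 1/(-1*6) = 1/(-6) = -1/6 ≈ -0.16667)
Q(I) = I*(-1/6 + I) (Q(I) = (I - 1/6)*(I + (2 - 1*2)) = (-1/6 + I)*(I + (2 - 2)) = (-1/6 + I)*(I + 0) = (-1/6 + I)*I = I*(-1/6 + I))
Q(3)*40 + 4 = (3*(-1/6 + 3))*40 + 4 = (3*(17/6))*40 + 4 = (17/2)*40 + 4 = 340 + 4 = 344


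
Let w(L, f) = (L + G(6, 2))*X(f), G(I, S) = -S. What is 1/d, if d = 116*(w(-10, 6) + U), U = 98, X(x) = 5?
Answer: 1/4408 ≈ 0.00022686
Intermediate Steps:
w(L, f) = -10 + 5*L (w(L, f) = (L - 1*2)*5 = (L - 2)*5 = (-2 + L)*5 = -10 + 5*L)
d = 4408 (d = 116*((-10 + 5*(-10)) + 98) = 116*((-10 - 50) + 98) = 116*(-60 + 98) = 116*38 = 4408)
1/d = 1/4408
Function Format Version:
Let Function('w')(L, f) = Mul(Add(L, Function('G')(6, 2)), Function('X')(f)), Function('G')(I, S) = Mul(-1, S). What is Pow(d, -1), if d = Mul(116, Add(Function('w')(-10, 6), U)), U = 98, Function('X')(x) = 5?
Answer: Rational(1, 4408) ≈ 0.00022686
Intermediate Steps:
Function('w')(L, f) = Add(-10, Mul(5, L)) (Function('w')(L, f) = Mul(Add(L, Mul(-1, 2)), 5) = Mul(Add(L, -2), 5) = Mul(Add(-2, L), 5) = Add(-10, Mul(5, L)))
d = 4408 (d = Mul(116, Add(Add(-10, Mul(5, -10)), 98)) = Mul(116, Add(Add(-10, -50), 98)) = Mul(116, Add(-60, 98)) = Mul(116, 38) = 4408)
Pow(d, -1) = Pow(4408, -1) = Rational(1, 4408)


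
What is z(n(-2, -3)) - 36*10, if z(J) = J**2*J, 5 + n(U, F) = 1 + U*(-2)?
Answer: -360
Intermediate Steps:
n(U, F) = -4 - 2*U (n(U, F) = -5 + (1 + U*(-2)) = -5 + (1 - 2*U) = -4 - 2*U)
z(J) = J**3
z(n(-2, -3)) - 36*10 = (-4 - 2*(-2))**3 - 36*10 = (-4 + 4)**3 - 360 = 0**3 - 360 = 0 - 360 = -360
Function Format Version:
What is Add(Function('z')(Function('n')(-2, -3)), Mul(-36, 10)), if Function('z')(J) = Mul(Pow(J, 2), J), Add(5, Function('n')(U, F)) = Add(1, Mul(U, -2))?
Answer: -360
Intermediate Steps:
Function('n')(U, F) = Add(-4, Mul(-2, U)) (Function('n')(U, F) = Add(-5, Add(1, Mul(U, -2))) = Add(-5, Add(1, Mul(-2, U))) = Add(-4, Mul(-2, U)))
Function('z')(J) = Pow(J, 3)
Add(Function('z')(Function('n')(-2, -3)), Mul(-36, 10)) = Add(Pow(Add(-4, Mul(-2, -2)), 3), Mul(-36, 10)) = Add(Pow(Add(-4, 4), 3), -360) = Add(Pow(0, 3), -360) = Add(0, -360) = -360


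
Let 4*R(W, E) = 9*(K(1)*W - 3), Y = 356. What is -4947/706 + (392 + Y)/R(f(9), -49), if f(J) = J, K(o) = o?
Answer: 922607/19062 ≈ 48.400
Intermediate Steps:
R(W, E) = -27/4 + 9*W/4 (R(W, E) = (9*(1*W - 3))/4 = (9*(W - 3))/4 = (9*(-3 + W))/4 = (-27 + 9*W)/4 = -27/4 + 9*W/4)
-4947/706 + (392 + Y)/R(f(9), -49) = -4947/706 + (392 + 356)/(-27/4 + (9/4)*9) = -4947*1/706 + 748/(-27/4 + 81/4) = -4947/706 + 748/(27/2) = -4947/706 + 748*(2/27) = -4947/706 + 1496/27 = 922607/19062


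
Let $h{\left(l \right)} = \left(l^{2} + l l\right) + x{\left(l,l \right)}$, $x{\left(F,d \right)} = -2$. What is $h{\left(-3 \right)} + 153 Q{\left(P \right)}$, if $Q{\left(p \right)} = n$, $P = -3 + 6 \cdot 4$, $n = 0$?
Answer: $16$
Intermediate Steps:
$h{\left(l \right)} = -2 + 2 l^{2}$ ($h{\left(l \right)} = \left(l^{2} + l l\right) - 2 = \left(l^{2} + l^{2}\right) - 2 = 2 l^{2} - 2 = -2 + 2 l^{2}$)
$P = 21$ ($P = -3 + 24 = 21$)
$Q{\left(p \right)} = 0$
$h{\left(-3 \right)} + 153 Q{\left(P \right)} = \left(-2 + 2 \left(-3\right)^{2}\right) + 153 \cdot 0 = \left(-2 + 2 \cdot 9\right) + 0 = \left(-2 + 18\right) + 0 = 16 + 0 = 16$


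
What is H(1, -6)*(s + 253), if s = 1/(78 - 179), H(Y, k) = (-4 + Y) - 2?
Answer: -127760/101 ≈ -1265.0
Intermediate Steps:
H(Y, k) = -6 + Y
s = -1/101 (s = 1/(-101) = -1/101 ≈ -0.0099010)
H(1, -6)*(s + 253) = (-6 + 1)*(-1/101 + 253) = -5*25552/101 = -127760/101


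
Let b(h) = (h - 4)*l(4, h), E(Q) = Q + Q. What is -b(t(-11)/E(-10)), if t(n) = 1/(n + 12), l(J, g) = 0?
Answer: 0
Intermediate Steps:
E(Q) = 2*Q
t(n) = 1/(12 + n)
b(h) = 0 (b(h) = (h - 4)*0 = (-4 + h)*0 = 0)
-b(t(-11)/E(-10)) = -1*0 = 0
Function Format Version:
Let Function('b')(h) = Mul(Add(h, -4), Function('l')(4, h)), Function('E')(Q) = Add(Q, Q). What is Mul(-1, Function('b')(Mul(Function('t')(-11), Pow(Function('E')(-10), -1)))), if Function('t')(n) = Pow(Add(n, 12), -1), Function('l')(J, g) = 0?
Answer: 0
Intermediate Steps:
Function('E')(Q) = Mul(2, Q)
Function('t')(n) = Pow(Add(12, n), -1)
Function('b')(h) = 0 (Function('b')(h) = Mul(Add(h, -4), 0) = Mul(Add(-4, h), 0) = 0)
Mul(-1, Function('b')(Mul(Function('t')(-11), Pow(Function('E')(-10), -1)))) = Mul(-1, 0) = 0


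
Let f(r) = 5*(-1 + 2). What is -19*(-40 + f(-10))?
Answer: 665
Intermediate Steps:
f(r) = 5 (f(r) = 5*1 = 5)
-19*(-40 + f(-10)) = -19*(-40 + 5) = -19*(-35) = 665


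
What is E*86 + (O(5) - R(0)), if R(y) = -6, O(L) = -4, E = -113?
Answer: -9716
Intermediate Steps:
E*86 + (O(5) - R(0)) = -113*86 + (-4 - 1*(-6)) = -9718 + (-4 + 6) = -9718 + 2 = -9716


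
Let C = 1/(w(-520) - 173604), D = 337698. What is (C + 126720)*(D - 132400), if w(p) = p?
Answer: 2264949495096071/87062 ≈ 2.6015e+10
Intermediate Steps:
C = -1/174124 (C = 1/(-520 - 173604) = 1/(-174124) = -1/174124 ≈ -5.7430e-6)
(C + 126720)*(D - 132400) = (-1/174124 + 126720)*(337698 - 132400) = (22064993279/174124)*205298 = 2264949495096071/87062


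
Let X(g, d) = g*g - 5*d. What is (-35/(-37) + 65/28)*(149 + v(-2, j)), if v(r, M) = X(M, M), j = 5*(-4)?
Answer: 2196865/1036 ≈ 2120.5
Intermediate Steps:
j = -20
X(g, d) = g² - 5*d
v(r, M) = M² - 5*M
(-35/(-37) + 65/28)*(149 + v(-2, j)) = (-35/(-37) + 65/28)*(149 - 20*(-5 - 20)) = (-35*(-1/37) + 65*(1/28))*(149 - 20*(-25)) = (35/37 + 65/28)*(149 + 500) = (3385/1036)*649 = 2196865/1036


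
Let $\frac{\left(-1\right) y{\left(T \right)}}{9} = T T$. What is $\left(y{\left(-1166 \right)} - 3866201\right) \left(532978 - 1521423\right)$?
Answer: $15916144021225$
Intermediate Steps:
$y{\left(T \right)} = - 9 T^{2}$ ($y{\left(T \right)} = - 9 T T = - 9 T^{2}$)
$\left(y{\left(-1166 \right)} - 3866201\right) \left(532978 - 1521423\right) = \left(- 9 \left(-1166\right)^{2} - 3866201\right) \left(532978 - 1521423\right) = \left(\left(-9\right) 1359556 - 3866201\right) \left(-988445\right) = \left(-12236004 - 3866201\right) \left(-988445\right) = \left(-16102205\right) \left(-988445\right) = 15916144021225$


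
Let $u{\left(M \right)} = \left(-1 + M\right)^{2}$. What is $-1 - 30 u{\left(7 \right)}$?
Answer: $-1081$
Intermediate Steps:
$-1 - 30 u{\left(7 \right)} = -1 - 30 \left(-1 + 7\right)^{2} = -1 - 30 \cdot 6^{2} = -1 - 1080 = -1081$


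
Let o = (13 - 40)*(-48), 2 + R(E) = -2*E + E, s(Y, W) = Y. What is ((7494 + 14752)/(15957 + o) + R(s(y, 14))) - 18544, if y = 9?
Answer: -320107169/17253 ≈ -18554.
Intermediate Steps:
R(E) = -2 - E (R(E) = -2 + (-2*E + E) = -2 - E)
o = 1296 (o = -27*(-48) = 1296)
((7494 + 14752)/(15957 + o) + R(s(y, 14))) - 18544 = ((7494 + 14752)/(15957 + 1296) + (-2 - 1*9)) - 18544 = (22246/17253 + (-2 - 9)) - 18544 = (22246*(1/17253) - 11) - 18544 = (22246/17253 - 11) - 18544 = -167537/17253 - 18544 = -320107169/17253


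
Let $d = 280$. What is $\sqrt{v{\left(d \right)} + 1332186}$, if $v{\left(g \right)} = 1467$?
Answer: $\sqrt{1333653} \approx 1154.8$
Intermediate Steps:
$\sqrt{v{\left(d \right)} + 1332186} = \sqrt{1467 + 1332186} = \sqrt{1333653}$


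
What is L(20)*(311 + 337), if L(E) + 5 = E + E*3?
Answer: 48600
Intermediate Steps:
L(E) = -5 + 4*E (L(E) = -5 + (E + E*3) = -5 + (E + 3*E) = -5 + 4*E)
L(20)*(311 + 337) = (-5 + 4*20)*(311 + 337) = (-5 + 80)*648 = 75*648 = 48600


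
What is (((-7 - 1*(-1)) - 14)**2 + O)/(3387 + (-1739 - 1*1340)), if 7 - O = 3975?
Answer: -892/77 ≈ -11.584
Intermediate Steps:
O = -3968 (O = 7 - 1*3975 = 7 - 3975 = -3968)
(((-7 - 1*(-1)) - 14)**2 + O)/(3387 + (-1739 - 1*1340)) = (((-7 - 1*(-1)) - 14)**2 - 3968)/(3387 + (-1739 - 1*1340)) = (((-7 + 1) - 14)**2 - 3968)/(3387 + (-1739 - 1340)) = ((-6 - 14)**2 - 3968)/(3387 - 3079) = ((-20)**2 - 3968)/308 = (400 - 3968)*(1/308) = -3568*1/308 = -892/77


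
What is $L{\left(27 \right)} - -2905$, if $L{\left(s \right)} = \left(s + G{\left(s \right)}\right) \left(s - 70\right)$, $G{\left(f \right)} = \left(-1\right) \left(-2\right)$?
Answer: $1658$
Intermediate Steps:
$G{\left(f \right)} = 2$
$L{\left(s \right)} = \left(-70 + s\right) \left(2 + s\right)$ ($L{\left(s \right)} = \left(s + 2\right) \left(s - 70\right) = \left(2 + s\right) \left(-70 + s\right) = \left(-70 + s\right) \left(2 + s\right)$)
$L{\left(27 \right)} - -2905 = \left(-140 + 27^{2} - 1836\right) - -2905 = \left(-140 + 729 - 1836\right) + 2905 = -1247 + 2905 = 1658$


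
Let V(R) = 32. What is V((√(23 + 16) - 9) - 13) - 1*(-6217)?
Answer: 6249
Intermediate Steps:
V((√(23 + 16) - 9) - 13) - 1*(-6217) = 32 - 1*(-6217) = 32 + 6217 = 6249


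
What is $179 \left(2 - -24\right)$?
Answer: $4654$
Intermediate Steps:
$179 \left(2 - -24\right) = 179 \left(2 + 24\right) = 179 \cdot 26 = 4654$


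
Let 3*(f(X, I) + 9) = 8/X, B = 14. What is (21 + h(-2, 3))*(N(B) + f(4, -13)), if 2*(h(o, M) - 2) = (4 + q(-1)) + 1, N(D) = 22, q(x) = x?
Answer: 1025/3 ≈ 341.67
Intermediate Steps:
f(X, I) = -9 + 8/(3*X) (f(X, I) = -9 + (8/X)/3 = -9 + 8/(3*X))
h(o, M) = 4 (h(o, M) = 2 + ((4 - 1) + 1)/2 = 2 + (3 + 1)/2 = 2 + (½)*4 = 2 + 2 = 4)
(21 + h(-2, 3))*(N(B) + f(4, -13)) = (21 + 4)*(22 + (-9 + (8/3)/4)) = 25*(22 + (-9 + (8/3)*(¼))) = 25*(22 + (-9 + ⅔)) = 25*(22 - 25/3) = 25*(41/3) = 1025/3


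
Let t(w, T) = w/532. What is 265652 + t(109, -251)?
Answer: 141326973/532 ≈ 2.6565e+5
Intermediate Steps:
t(w, T) = w/532 (t(w, T) = w*(1/532) = w/532)
265652 + t(109, -251) = 265652 + (1/532)*109 = 265652 + 109/532 = 141326973/532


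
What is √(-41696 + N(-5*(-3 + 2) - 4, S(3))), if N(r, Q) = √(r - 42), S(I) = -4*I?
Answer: √(-41696 + I*√41) ≈ 0.016 + 204.2*I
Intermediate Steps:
N(r, Q) = √(-42 + r)
√(-41696 + N(-5*(-3 + 2) - 4, S(3))) = √(-41696 + √(-42 + (-5*(-3 + 2) - 4))) = √(-41696 + √(-42 + (-5*(-1) - 4))) = √(-41696 + √(-42 + (5 - 4))) = √(-41696 + √(-42 + 1)) = √(-41696 + √(-41)) = √(-41696 + I*√41)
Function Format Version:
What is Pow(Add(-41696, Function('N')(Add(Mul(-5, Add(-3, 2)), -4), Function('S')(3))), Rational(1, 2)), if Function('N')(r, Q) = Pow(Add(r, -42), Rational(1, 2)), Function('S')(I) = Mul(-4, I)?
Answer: Pow(Add(-41696, Mul(I, Pow(41, Rational(1, 2)))), Rational(1, 2)) ≈ Add(0.016, Mul(204.20, I))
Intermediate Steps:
Function('N')(r, Q) = Pow(Add(-42, r), Rational(1, 2))
Pow(Add(-41696, Function('N')(Add(Mul(-5, Add(-3, 2)), -4), Function('S')(3))), Rational(1, 2)) = Pow(Add(-41696, Pow(Add(-42, Add(Mul(-5, Add(-3, 2)), -4)), Rational(1, 2))), Rational(1, 2)) = Pow(Add(-41696, Pow(Add(-42, Add(Mul(-5, -1), -4)), Rational(1, 2))), Rational(1, 2)) = Pow(Add(-41696, Pow(Add(-42, Add(5, -4)), Rational(1, 2))), Rational(1, 2)) = Pow(Add(-41696, Pow(Add(-42, 1), Rational(1, 2))), Rational(1, 2)) = Pow(Add(-41696, Pow(-41, Rational(1, 2))), Rational(1, 2)) = Pow(Add(-41696, Mul(I, Pow(41, Rational(1, 2)))), Rational(1, 2))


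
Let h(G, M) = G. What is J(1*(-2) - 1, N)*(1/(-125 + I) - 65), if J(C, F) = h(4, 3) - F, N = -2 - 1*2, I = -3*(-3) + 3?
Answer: -58768/113 ≈ -520.07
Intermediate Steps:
I = 12 (I = 9 + 3 = 12)
N = -4 (N = -2 - 2 = -4)
J(C, F) = 4 - F
J(1*(-2) - 1, N)*(1/(-125 + I) - 65) = (4 - 1*(-4))*(1/(-125 + 12) - 65) = (4 + 4)*(1/(-113) - 65) = 8*(-1/113 - 65) = 8*(-7346/113) = -58768/113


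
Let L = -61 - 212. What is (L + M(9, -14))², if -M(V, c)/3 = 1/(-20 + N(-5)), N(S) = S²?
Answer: 1871424/25 ≈ 74857.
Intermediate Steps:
M(V, c) = -⅗ (M(V, c) = -3/(-20 + (-5)²) = -3/(-20 + 25) = -3/5 = -3*⅕ = -⅗)
L = -273
(L + M(9, -14))² = (-273 - ⅗)² = (-1368/5)² = 1871424/25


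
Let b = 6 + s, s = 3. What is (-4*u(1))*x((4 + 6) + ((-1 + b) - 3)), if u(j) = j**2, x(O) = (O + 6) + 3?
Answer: -96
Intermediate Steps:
b = 9 (b = 6 + 3 = 9)
x(O) = 9 + O (x(O) = (6 + O) + 3 = 9 + O)
(-4*u(1))*x((4 + 6) + ((-1 + b) - 3)) = (-4*1**2)*(9 + ((4 + 6) + ((-1 + 9) - 3))) = (-4*1)*(9 + (10 + (8 - 3))) = -4*(9 + (10 + 5)) = -4*(9 + 15) = -4*24 = -96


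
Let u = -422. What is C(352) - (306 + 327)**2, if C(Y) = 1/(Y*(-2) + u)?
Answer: -451175815/1126 ≈ -4.0069e+5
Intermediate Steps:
C(Y) = 1/(-422 - 2*Y) (C(Y) = 1/(Y*(-2) - 422) = 1/(-2*Y - 422) = 1/(-422 - 2*Y))
C(352) - (306 + 327)**2 = -1/(422 + 2*352) - (306 + 327)**2 = -1/(422 + 704) - 1*633**2 = -1/1126 - 1*400689 = -1*1/1126 - 400689 = -1/1126 - 400689 = -451175815/1126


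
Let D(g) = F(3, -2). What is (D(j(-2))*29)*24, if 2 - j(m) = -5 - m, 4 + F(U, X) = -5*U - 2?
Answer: -14616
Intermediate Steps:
F(U, X) = -6 - 5*U (F(U, X) = -4 + (-5*U - 2) = -4 + (-2 - 5*U) = -6 - 5*U)
j(m) = 7 + m (j(m) = 2 - (-5 - m) = 2 + (5 + m) = 7 + m)
D(g) = -21 (D(g) = -6 - 5*3 = -6 - 15 = -21)
(D(j(-2))*29)*24 = -21*29*24 = -609*24 = -14616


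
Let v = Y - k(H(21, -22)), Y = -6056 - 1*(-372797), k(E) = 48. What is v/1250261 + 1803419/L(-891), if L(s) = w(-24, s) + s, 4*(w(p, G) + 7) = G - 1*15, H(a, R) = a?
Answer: -4508664192161/2811836989 ≈ -1603.5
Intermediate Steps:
w(p, G) = -43/4 + G/4 (w(p, G) = -7 + (G - 1*15)/4 = -7 + (G - 15)/4 = -7 + (-15 + G)/4 = -7 + (-15/4 + G/4) = -43/4 + G/4)
Y = 366741 (Y = -6056 + 372797 = 366741)
L(s) = -43/4 + 5*s/4 (L(s) = (-43/4 + s/4) + s = -43/4 + 5*s/4)
v = 366693 (v = 366741 - 1*48 = 366741 - 48 = 366693)
v/1250261 + 1803419/L(-891) = 366693/1250261 + 1803419/(-43/4 + (5/4)*(-891)) = 366693*(1/1250261) + 1803419/(-43/4 - 4455/4) = 366693/1250261 + 1803419/(-2249/2) = 366693/1250261 + 1803419*(-2/2249) = 366693/1250261 - 3606838/2249 = -4508664192161/2811836989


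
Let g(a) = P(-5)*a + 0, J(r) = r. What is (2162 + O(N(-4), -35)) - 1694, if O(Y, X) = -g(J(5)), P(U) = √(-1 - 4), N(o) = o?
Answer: 468 - 5*I*√5 ≈ 468.0 - 11.18*I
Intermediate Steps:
P(U) = I*√5 (P(U) = √(-5) = I*√5)
g(a) = I*a*√5 (g(a) = (I*√5)*a + 0 = I*a*√5 + 0 = I*a*√5)
O(Y, X) = -5*I*√5 (O(Y, X) = -I*5*√5 = -5*I*√5)
(2162 + O(N(-4), -35)) - 1694 = (2162 - 5*I*√5) - 1694 = 468 - 5*I*√5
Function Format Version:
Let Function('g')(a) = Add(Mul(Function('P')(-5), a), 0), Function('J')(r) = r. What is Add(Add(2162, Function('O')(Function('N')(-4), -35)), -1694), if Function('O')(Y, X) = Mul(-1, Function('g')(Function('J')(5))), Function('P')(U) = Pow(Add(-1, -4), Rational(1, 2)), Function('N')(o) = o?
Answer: Add(468, Mul(-5, I, Pow(5, Rational(1, 2)))) ≈ Add(468.00, Mul(-11.180, I))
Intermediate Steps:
Function('P')(U) = Mul(I, Pow(5, Rational(1, 2))) (Function('P')(U) = Pow(-5, Rational(1, 2)) = Mul(I, Pow(5, Rational(1, 2))))
Function('g')(a) = Mul(I, a, Pow(5, Rational(1, 2))) (Function('g')(a) = Add(Mul(Mul(I, Pow(5, Rational(1, 2))), a), 0) = Add(Mul(I, a, Pow(5, Rational(1, 2))), 0) = Mul(I, a, Pow(5, Rational(1, 2))))
Function('O')(Y, X) = Mul(-5, I, Pow(5, Rational(1, 2))) (Function('O')(Y, X) = Mul(-1, Mul(I, 5, Pow(5, Rational(1, 2)))) = Mul(-1, Mul(5, I, Pow(5, Rational(1, 2)))) = Mul(-5, I, Pow(5, Rational(1, 2))))
Add(Add(2162, Function('O')(Function('N')(-4), -35)), -1694) = Add(Add(2162, Mul(-5, I, Pow(5, Rational(1, 2)))), -1694) = Add(468, Mul(-5, I, Pow(5, Rational(1, 2))))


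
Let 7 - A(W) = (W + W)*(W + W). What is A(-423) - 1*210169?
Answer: -925878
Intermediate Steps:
A(W) = 7 - 4*W² (A(W) = 7 - (W + W)*(W + W) = 7 - 2*W*2*W = 7 - 4*W²)
A(-423) - 1*210169 = (7 - 4*(-423)²) - 1*210169 = (7 - 4*178929) - 210169 = (7 - 715716) - 210169 = -715709 - 210169 = -925878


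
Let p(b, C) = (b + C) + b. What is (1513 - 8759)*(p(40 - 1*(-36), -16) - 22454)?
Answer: 161716228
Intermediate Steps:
p(b, C) = C + 2*b (p(b, C) = (C + b) + b = C + 2*b)
(1513 - 8759)*(p(40 - 1*(-36), -16) - 22454) = (1513 - 8759)*((-16 + 2*(40 - 1*(-36))) - 22454) = -7246*((-16 + 2*(40 + 36)) - 22454) = -7246*((-16 + 2*76) - 22454) = -7246*((-16 + 152) - 22454) = -7246*(136 - 22454) = -7246*(-22318) = 161716228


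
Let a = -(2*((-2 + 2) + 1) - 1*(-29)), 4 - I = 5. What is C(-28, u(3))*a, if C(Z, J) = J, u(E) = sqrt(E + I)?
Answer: -31*sqrt(2) ≈ -43.841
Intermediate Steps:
I = -1 (I = 4 - 1*5 = 4 - 5 = -1)
u(E) = sqrt(-1 + E) (u(E) = sqrt(E - 1) = sqrt(-1 + E))
a = -31 (a = -(2*(0 + 1) + 29) = -(2*1 + 29) = -(2 + 29) = -1*31 = -31)
C(-28, u(3))*a = sqrt(-1 + 3)*(-31) = sqrt(2)*(-31) = -31*sqrt(2)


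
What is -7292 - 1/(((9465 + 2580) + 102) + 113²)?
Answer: -181687473/24916 ≈ -7292.0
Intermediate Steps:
-7292 - 1/(((9465 + 2580) + 102) + 113²) = -7292 - 1/((12045 + 102) + 12769) = -7292 - 1/(12147 + 12769) = -7292 - 1/24916 = -181687473/24916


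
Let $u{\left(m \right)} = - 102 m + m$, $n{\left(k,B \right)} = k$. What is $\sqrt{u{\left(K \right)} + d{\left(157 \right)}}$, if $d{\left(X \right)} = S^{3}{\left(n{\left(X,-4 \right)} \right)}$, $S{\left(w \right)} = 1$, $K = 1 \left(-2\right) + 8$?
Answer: $11 i \sqrt{5} \approx 24.597 i$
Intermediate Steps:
$K = 6$ ($K = -2 + 8 = 6$)
$u{\left(m \right)} = - 101 m$
$d{\left(X \right)} = 1$ ($d{\left(X \right)} = 1^{3} = 1$)
$\sqrt{u{\left(K \right)} + d{\left(157 \right)}} = \sqrt{\left(-101\right) 6 + 1} = \sqrt{-606 + 1} = \sqrt{-605} = 11 i \sqrt{5}$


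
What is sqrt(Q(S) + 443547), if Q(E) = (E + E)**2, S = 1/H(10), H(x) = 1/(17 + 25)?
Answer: 9*sqrt(5563) ≈ 671.27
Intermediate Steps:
H(x) = 1/42
S = 42 (S = 1/(1/42) = 42)
Q(E) = 4*E**2 (Q(E) = (2*E)**2 = 4*E**2)
sqrt(Q(S) + 443547) = sqrt(4*42**2 + 443547) = sqrt(4*1764 + 443547) = sqrt(7056 + 443547) = sqrt(450603) = 9*sqrt(5563)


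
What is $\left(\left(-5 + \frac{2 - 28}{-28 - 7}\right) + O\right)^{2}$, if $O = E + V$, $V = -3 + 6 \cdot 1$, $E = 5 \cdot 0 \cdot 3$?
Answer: $\frac{1936}{1225} \approx 1.5804$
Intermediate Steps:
$E = 0$ ($E = 0 \cdot 3 = 0$)
$V = 3$ ($V = -3 + 6 = 3$)
$O = 3$ ($O = 0 + 3 = 3$)
$\left(\left(-5 + \frac{2 - 28}{-28 - 7}\right) + O\right)^{2} = \left(\left(-5 + \frac{2 - 28}{-28 - 7}\right) + 3\right)^{2} = \left(\left(-5 - \frac{26}{-35}\right) + 3\right)^{2} = \left(\left(-5 - - \frac{26}{35}\right) + 3\right)^{2} = \left(\left(-5 + \frac{26}{35}\right) + 3\right)^{2} = \left(- \frac{149}{35} + 3\right)^{2} = \left(- \frac{44}{35}\right)^{2} = \frac{1936}{1225}$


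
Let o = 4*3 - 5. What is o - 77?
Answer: -70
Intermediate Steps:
o = 7 (o = 12 - 5 = 7)
o - 77 = 7 - 77 = -70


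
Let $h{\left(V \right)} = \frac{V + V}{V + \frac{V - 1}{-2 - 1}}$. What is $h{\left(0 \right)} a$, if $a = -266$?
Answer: $0$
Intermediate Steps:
$h{\left(V \right)} = \frac{2 V}{\frac{1}{3} + \frac{2 V}{3}}$ ($h{\left(V \right)} = \frac{2 V}{V + \frac{-1 + V}{-3}} = \frac{2 V}{V + \left(-1 + V\right) \left(- \frac{1}{3}\right)} = \frac{2 V}{V - \left(- \frac{1}{3} + \frac{V}{3}\right)} = \frac{2 V}{\frac{1}{3} + \frac{2 V}{3}}$)
$h{\left(0 \right)} a = 6 \cdot 0 \frac{1}{1 + 2 \cdot 0} \left(-266\right) = 6 \cdot 0 \frac{1}{1 + 0} \left(-266\right) = 6 \cdot 0 \cdot 1^{-1} \left(-266\right) = 6 \cdot 0 \cdot 1 \left(-266\right) = 0 \left(-266\right) = 0$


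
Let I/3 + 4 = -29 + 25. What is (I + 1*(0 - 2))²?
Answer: 676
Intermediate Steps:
I = -24 (I = -12 + 3*(-29 + 25) = -12 + 3*(-4) = -12 - 12 = -24)
(I + 1*(0 - 2))² = (-24 + 1*(0 - 2))² = (-24 + 1*(-2))² = (-24 - 2)² = (-26)² = 676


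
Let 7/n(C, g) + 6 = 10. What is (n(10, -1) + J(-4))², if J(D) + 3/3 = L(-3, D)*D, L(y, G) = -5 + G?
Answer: 21609/16 ≈ 1350.6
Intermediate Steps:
J(D) = -1 + D*(-5 + D) (J(D) = -1 + (-5 + D)*D = -1 + D*(-5 + D))
n(C, g) = 7/4 (n(C, g) = 7/(-6 + 10) = 7/4)
(n(10, -1) + J(-4))² = (7/4 + (-1 - 4*(-5 - 4)))² = (7/4 + (-1 - 4*(-9)))² = (7/4 + (-1 + 36))² = (7/4 + 35)² = (147/4)² = 21609/16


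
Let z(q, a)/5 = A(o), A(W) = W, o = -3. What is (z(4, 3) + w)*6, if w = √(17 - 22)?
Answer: -90 + 6*I*√5 ≈ -90.0 + 13.416*I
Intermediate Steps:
z(q, a) = -15 (z(q, a) = 5*(-3) = -15)
w = I*√5 (w = √(-5) = I*√5 ≈ 2.2361*I)
(z(4, 3) + w)*6 = (-15 + I*√5)*6 = -90 + 6*I*√5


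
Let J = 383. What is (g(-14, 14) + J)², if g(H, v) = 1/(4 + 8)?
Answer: 21132409/144 ≈ 1.4675e+5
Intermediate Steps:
g(H, v) = 1/12
(g(-14, 14) + J)² = (1/12 + 383)² = (4597/12)² = 21132409/144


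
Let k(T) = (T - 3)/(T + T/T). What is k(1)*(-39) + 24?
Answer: 63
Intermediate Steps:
k(T) = (-3 + T)/(1 + T) (k(T) = (-3 + T)/(T + 1) = (-3 + T)/(1 + T))
k(1)*(-39) + 24 = ((-3 + 1)/(1 + 1))*(-39) + 24 = (-2/2)*(-39) + 24 = ((½)*(-2))*(-39) + 24 = -1*(-39) + 24 = 39 + 24 = 63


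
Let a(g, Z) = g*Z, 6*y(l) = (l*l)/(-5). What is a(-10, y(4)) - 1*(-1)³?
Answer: 19/3 ≈ 6.3333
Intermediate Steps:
y(l) = -l²/30 (y(l) = ((l*l)/(-5))/6 = (l²*(-⅕))/6 = (-l²/5)/6 = -l²/30)
a(g, Z) = Z*g
a(-10, y(4)) - 1*(-1)³ = -1/30*4²*(-10) - 1*(-1)³ = -1/30*16*(-10) - 1*(-1) = -8/15*(-10) + 1 = 16/3 + 1 = 19/3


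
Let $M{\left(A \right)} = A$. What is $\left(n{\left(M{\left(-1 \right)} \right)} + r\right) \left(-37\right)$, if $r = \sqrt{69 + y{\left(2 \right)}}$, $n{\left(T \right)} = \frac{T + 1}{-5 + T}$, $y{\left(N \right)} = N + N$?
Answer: $- 37 \sqrt{73} \approx -316.13$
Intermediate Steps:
$y{\left(N \right)} = 2 N$
$n{\left(T \right)} = \frac{1 + T}{-5 + T}$
$r = \sqrt{73}$ ($r = \sqrt{69 + 2 \cdot 2} = \sqrt{69 + 4} = \sqrt{73} \approx 8.544$)
$\left(n{\left(M{\left(-1 \right)} \right)} + r\right) \left(-37\right) = \left(\frac{1 - 1}{-5 - 1} + \sqrt{73}\right) \left(-37\right) = \left(\frac{1}{-6} \cdot 0 + \sqrt{73}\right) \left(-37\right) = \left(\left(- \frac{1}{6}\right) 0 + \sqrt{73}\right) \left(-37\right) = \left(0 + \sqrt{73}\right) \left(-37\right) = \sqrt{73} \left(-37\right) = - 37 \sqrt{73}$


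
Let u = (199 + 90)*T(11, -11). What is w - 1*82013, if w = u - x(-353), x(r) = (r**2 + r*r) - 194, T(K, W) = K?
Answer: -327858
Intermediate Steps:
x(r) = -194 + 2*r**2 (x(r) = (r**2 + r**2) - 194 = 2*r**2 - 194 = -194 + 2*r**2)
u = 3179 (u = (199 + 90)*11 = 289*11 = 3179)
w = -245845 (w = 3179 - (-194 + 2*(-353)**2) = 3179 - (-194 + 2*124609) = 3179 - (-194 + 249218) = 3179 - 1*249024 = 3179 - 249024 = -245845)
w - 1*82013 = -245845 - 1*82013 = -245845 - 82013 = -327858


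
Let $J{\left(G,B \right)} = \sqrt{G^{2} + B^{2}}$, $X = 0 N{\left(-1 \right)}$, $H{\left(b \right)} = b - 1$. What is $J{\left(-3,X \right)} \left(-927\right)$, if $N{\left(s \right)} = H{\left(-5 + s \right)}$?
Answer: $-2781$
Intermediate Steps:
$H{\left(b \right)} = -1 + b$
$N{\left(s \right)} = -6 + s$ ($N{\left(s \right)} = -1 + \left(-5 + s\right) = -6 + s$)
$X = 0$ ($X = 0 \left(-6 - 1\right) = 0 \left(-7\right) = 0$)
$J{\left(G,B \right)} = \sqrt{B^{2} + G^{2}}$
$J{\left(-3,X \right)} \left(-927\right) = \sqrt{0^{2} + \left(-3\right)^{2}} \left(-927\right) = \sqrt{0 + 9} \left(-927\right) = \sqrt{9} \left(-927\right) = 3 \left(-927\right) = -2781$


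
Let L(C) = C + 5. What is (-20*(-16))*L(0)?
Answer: 1600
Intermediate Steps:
L(C) = 5 + C
(-20*(-16))*L(0) = (-20*(-16))*(5 + 0) = 320*5 = 1600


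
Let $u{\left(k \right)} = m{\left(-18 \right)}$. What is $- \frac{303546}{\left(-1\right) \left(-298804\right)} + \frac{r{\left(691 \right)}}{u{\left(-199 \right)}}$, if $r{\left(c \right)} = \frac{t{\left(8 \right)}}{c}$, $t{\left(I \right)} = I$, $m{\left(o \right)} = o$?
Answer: $- \frac{944473895}{929131038} \approx -1.0165$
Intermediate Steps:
$u{\left(k \right)} = -18$
$r{\left(c \right)} = \frac{8}{c}$
$- \frac{303546}{\left(-1\right) \left(-298804\right)} + \frac{r{\left(691 \right)}}{u{\left(-199 \right)}} = - \frac{303546}{\left(-1\right) \left(-298804\right)} + \frac{8 \cdot \frac{1}{691}}{-18} = - \frac{303546}{298804} + 8 \cdot \frac{1}{691} \left(- \frac{1}{18}\right) = \left(-303546\right) \frac{1}{298804} + \frac{8}{691} \left(- \frac{1}{18}\right) = - \frac{151773}{149402} - \frac{4}{6219} = - \frac{944473895}{929131038}$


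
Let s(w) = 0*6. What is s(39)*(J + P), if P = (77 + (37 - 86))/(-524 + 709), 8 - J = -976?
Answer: 0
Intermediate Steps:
J = 984 (J = 8 - 1*(-976) = 8 + 976 = 984)
s(w) = 0
P = 28/185 (P = (77 - 49)/185 = 28*(1/185) = 28/185 ≈ 0.15135)
s(39)*(J + P) = 0*(984 + 28/185) = 0*(182068/185) = 0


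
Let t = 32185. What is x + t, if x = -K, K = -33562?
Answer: 65747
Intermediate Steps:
x = 33562 (x = -1*(-33562) = 33562)
x + t = 33562 + 32185 = 65747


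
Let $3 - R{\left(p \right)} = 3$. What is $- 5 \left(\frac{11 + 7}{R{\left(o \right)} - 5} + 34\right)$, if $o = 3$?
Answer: $-152$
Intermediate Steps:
$R{\left(p \right)} = 0$ ($R{\left(p \right)} = 3 - 3 = 0$)
$- 5 \left(\frac{11 + 7}{R{\left(o \right)} - 5} + 34\right) = - 5 \left(\frac{11 + 7}{0 - 5} + 34\right) = - 5 \left(\frac{18}{-5} + 34\right) = - 5 \left(18 \left(- \frac{1}{5}\right) + 34\right) = - 5 \left(- \frac{18}{5} + 34\right) = \left(-5\right) \frac{152}{5} = -152$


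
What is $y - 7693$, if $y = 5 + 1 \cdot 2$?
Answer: $-7686$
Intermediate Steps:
$y = 7$ ($y = 5 + 2 = 7$)
$y - 7693 = 7 - 7693 = -7686$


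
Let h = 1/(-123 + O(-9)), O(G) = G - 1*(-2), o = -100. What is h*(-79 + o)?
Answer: 179/130 ≈ 1.3769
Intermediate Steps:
O(G) = 2 + G (O(G) = G + 2 = 2 + G)
h = -1/130 (h = 1/(-123 + (2 - 9)) = 1/(-123 - 7) = 1/(-130) = -1/130 ≈ -0.0076923)
h*(-79 + o) = -(-79 - 100)/130 = -1/130*(-179) = 179/130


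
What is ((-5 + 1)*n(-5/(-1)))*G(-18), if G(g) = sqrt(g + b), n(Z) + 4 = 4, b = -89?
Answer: 0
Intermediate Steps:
n(Z) = 0 (n(Z) = -4 + 4 = 0)
G(g) = sqrt(-89 + g) (G(g) = sqrt(g - 89) = sqrt(-89 + g))
((-5 + 1)*n(-5/(-1)))*G(-18) = ((-5 + 1)*0)*sqrt(-89 - 18) = (-4*0)*sqrt(-107) = 0*(I*sqrt(107)) = 0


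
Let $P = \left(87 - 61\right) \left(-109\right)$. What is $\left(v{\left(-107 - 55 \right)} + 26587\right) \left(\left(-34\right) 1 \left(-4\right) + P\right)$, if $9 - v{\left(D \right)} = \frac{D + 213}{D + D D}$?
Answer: $- \frac{311923343843}{4347} \approx -7.1756 \cdot 10^{7}$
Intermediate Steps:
$v{\left(D \right)} = 9 - \frac{213 + D}{D + D^{2}}$ ($v{\left(D \right)} = 9 - \frac{D + 213}{D + D D} = 9 - \frac{213 + D}{D + D^{2}}$)
$P = -2834$ ($P = 26 \left(-109\right) = -2834$)
$\left(v{\left(-107 - 55 \right)} + 26587\right) \left(\left(-34\right) 1 \left(-4\right) + P\right) = \left(\frac{-213 + 8 \left(-107 - 55\right) + 9 \left(-107 - 55\right)^{2}}{\left(-107 - 55\right) \left(1 - 162\right)} + 26587\right) \left(\left(-34\right) 1 \left(-4\right) - 2834\right) = \left(\frac{-213 + 8 \left(-107 - 55\right) + 9 \left(-107 - 55\right)^{2}}{\left(-107 - 55\right) \left(1 - 162\right)} + 26587\right) \left(\left(-34\right) \left(-4\right) - 2834\right) = \left(\frac{-213 + 8 \left(-162\right) + 9 \left(-162\right)^{2}}{\left(-162\right) \left(1 - 162\right)} + 26587\right) \left(136 - 2834\right) = \left(- \frac{-213 - 1296 + 9 \cdot 26244}{162 \left(-161\right)} + 26587\right) \left(-2698\right) = \left(\left(- \frac{1}{162}\right) \left(- \frac{1}{161}\right) \left(-213 - 1296 + 236196\right) + 26587\right) \left(-2698\right) = \left(\left(- \frac{1}{162}\right) \left(- \frac{1}{161}\right) 234687 + 26587\right) \left(-2698\right) = \left(\frac{78229}{8694} + 26587\right) \left(-2698\right) = \frac{231225607}{8694} \left(-2698\right) = - \frac{311923343843}{4347}$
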